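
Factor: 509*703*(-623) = -1*7^1*19^1*37^1*89^1*509^1 = -222926221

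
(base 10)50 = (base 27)1n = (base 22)26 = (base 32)1i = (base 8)62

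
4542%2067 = 408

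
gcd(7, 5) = 1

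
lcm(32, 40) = 160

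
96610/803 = 120 + 250/803 ≈ 120.31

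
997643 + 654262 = 1651905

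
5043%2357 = 329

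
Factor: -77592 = -1*2^3*3^1*53^1*61^1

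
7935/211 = 37+128/211 ≈ 37.61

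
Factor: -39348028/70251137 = -1 * 2^2 * 11^ (-1) * 29^ (-1) * 41^1 * 67^1 * 191^ (-1) * 1153^ (-1) * 3581^1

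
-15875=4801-20676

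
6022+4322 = 10344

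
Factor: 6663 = 3^1*2221^1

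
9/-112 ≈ -0.0804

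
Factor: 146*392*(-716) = -1*2^6*7^2*73^1*179^1 = -40978112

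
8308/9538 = 4154/4769 ≈ 0.871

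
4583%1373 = 464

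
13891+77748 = 91639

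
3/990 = 1/330 ≈ 0.00303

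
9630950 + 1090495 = 10721445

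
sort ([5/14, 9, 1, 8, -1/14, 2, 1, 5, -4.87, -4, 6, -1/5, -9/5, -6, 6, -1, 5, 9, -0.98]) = [-6, -4.87, -4, -9/5, -1, -0.98, -1/5, -1/14, 5/14, 1, 1, 2, 5, 5, 6, 6, 8, 9, 9]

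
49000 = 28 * 1750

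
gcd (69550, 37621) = 1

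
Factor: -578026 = -1*2^1*31^1*9323^1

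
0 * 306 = 0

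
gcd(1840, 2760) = 920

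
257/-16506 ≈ -0.0156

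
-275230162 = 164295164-439525326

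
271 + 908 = 1179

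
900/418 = 450/209 ≈ 2.15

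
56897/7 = 8128 + 1/7 ≈ 8128.14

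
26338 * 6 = 158028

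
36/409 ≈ 0.0880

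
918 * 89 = 81702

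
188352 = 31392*6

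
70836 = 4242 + 66594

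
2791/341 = 8 + 63/341 ≈ 8.18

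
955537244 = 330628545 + 624908699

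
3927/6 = 654 + 1/2 = 654.50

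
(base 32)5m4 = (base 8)13304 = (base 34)51e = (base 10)5828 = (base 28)7c4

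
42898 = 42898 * 1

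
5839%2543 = 753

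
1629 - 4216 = -2587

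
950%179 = 55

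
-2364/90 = -26 - 4/15≈-26.27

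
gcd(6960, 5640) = 120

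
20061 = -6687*(-3) 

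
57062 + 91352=148414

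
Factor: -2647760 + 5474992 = 2^5 * 53^1 * 1667^1 = 2827232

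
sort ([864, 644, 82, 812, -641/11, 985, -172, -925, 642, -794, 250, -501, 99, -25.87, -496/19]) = [-925, -794, -501, -172, -641/11, -496/19, -25.87, 82, 99, 250, 642, 644, 812, 864, 985]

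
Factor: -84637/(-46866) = 2^(-1)*3^(-1)*7^1*73^(-1)*113^1 = 791/438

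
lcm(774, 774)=774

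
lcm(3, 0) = 0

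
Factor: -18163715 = -1*5^1*19^2*29^1*347^1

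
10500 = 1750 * 6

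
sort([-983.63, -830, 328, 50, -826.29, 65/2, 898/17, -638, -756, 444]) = [-983.63, -830, -826.29, -756, -638, 65/2, 50, 898/17, 328, 444]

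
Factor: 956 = 2^2 * 239^1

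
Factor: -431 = -1*431^1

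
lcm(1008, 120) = 5040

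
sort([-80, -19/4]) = [-80, -19/4]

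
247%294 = 247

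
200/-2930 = -20/293 ≈ -0.0683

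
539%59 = 8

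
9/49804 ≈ 0.000181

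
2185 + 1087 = 3272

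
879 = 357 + 522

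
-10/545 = -2/109 ≈ -0.0183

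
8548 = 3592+4956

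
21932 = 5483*4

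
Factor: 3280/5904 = 3^(-2)*5^1 = 5/9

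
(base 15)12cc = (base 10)4017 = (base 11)3022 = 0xfb1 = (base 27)5dl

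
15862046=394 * 40259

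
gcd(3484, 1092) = 52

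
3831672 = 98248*39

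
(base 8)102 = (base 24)2i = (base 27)2c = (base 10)66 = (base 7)123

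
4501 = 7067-2566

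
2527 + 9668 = 12195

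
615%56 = 55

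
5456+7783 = 13239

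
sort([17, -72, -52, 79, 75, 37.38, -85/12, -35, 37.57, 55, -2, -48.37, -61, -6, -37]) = [-72, -61, -52, -48.37, -37, -35, -85/12, -6, -2, 17, 37.38, 37.57, 55, 75, 79]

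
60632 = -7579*(-8)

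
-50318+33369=-16949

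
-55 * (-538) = 29590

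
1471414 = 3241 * 454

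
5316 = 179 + 5137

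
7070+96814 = 103884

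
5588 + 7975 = 13563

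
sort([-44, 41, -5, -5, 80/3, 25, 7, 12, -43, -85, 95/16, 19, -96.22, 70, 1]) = [-96.22, -85, -44, -43, -5, -5, 1, 95/16, 7, 12, 19, 25, 80/3, 41, 70]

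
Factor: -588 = -1*2^2*3^1*7^2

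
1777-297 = 1480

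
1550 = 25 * 62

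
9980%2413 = 328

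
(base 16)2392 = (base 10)9106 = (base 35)7f6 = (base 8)21622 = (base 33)8bv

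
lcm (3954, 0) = 0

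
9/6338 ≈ 0.00142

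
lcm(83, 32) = 2656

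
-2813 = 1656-4469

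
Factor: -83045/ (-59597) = 5^1*17^1*61^ (-1) = 85/61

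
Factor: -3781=-1 * 19^1 * 199^1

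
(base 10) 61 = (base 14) 45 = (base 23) 2f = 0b111101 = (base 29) 23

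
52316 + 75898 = 128214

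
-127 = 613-740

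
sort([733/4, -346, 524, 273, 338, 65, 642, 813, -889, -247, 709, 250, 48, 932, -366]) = [-889, -366, -346, -247, 48, 65, 733/4, 250, 273, 338, 524, 642, 709, 813, 932]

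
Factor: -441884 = -1 * 2^2 * 61^1 * 1811^1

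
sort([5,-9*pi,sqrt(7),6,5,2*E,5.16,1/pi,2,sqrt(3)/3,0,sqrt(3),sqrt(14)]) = [-9*pi,0,1/pi,sqrt(3)/3,sqrt(3),2,sqrt(7),sqrt(14),5,5,5.16,2*E,6]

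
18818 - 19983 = -1165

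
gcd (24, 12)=12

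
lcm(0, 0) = 0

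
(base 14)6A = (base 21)4A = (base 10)94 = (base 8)136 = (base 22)46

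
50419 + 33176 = 83595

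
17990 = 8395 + 9595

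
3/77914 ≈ 0.0000385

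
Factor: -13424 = -1 * 2^4 * 839^1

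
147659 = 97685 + 49974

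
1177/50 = 23 + 27/50 = 23.54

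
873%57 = 18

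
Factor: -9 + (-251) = -1*2^2*5^1*13^1 = -260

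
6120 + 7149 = 13269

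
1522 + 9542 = 11064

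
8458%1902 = 850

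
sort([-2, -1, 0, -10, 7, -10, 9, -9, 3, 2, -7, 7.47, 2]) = [-10, -10, -9, -7, -2, -1, 0, 2, 2, 3, 7, 7.47, 9]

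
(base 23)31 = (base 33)24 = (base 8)106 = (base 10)70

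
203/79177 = 29/11311 ≈ 0.00256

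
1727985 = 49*35265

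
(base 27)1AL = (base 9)1353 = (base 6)4420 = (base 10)1020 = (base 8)1774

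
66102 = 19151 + 46951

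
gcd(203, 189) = 7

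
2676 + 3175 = 5851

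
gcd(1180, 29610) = 10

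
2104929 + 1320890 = 3425819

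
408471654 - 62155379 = 346316275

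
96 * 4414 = 423744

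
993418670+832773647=1826192317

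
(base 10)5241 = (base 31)5e2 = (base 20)d21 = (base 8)12171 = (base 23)9kk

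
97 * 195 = 18915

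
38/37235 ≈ 0.00102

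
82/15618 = 41/7809≈0.00525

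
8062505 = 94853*85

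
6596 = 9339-2743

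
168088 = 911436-743348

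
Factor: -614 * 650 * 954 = -1 * 2^3 * 3^2 * 5^2 * 13^1 * 53^1 * 307^1 = -380741400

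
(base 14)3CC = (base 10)768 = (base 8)1400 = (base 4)30000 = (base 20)1I8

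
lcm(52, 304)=3952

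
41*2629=107789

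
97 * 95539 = 9267283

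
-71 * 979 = -69509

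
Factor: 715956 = 2^2*3^1*59663^1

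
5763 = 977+4786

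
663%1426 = 663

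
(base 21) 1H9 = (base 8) 1447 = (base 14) 419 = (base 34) NP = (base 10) 807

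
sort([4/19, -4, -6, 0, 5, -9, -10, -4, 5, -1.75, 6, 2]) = [-10, -9, -6, -4, -4, -1.75, 0, 4/19, 2, 5, 5, 6]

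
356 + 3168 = 3524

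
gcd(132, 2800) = 4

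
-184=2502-2686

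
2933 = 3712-779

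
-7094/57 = -124 - 26/57 ≈ -124.46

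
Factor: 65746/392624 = 2^ (-3) * 53^ (-1) * 71^1 = 71/424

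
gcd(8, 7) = 1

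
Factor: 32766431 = 19^1 * 661^1 * 2609^1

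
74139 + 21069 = 95208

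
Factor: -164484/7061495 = -1 * 2^2 * 3^3 * 5^(-1) * 7^(-1) * 1523^1 * 201757^(-1)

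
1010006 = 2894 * 349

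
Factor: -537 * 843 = -1 * 3^2 * 179^1 * 281^1 = -452691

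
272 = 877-605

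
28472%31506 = 28472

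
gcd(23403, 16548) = 3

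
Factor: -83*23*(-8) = 2^3*23^1*83^1 = 15272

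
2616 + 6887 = 9503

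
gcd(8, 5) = 1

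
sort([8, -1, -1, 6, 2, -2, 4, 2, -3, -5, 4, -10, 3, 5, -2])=[-10, -5, -3, -2, -2, -1, -1, 2, 2, 3, 4, 4, 5, 6, 8]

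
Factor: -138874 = -1 * 2^1 * 23^1 * 3019^1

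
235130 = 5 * 47026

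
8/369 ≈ 0.0217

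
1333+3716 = 5049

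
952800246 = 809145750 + 143654496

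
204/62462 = 102/31231≈0.00327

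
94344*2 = 188688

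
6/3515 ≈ 0.00171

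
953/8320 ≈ 0.115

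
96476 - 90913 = 5563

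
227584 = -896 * (-254)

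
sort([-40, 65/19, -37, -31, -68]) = [-68, -40, -37, -31, 65/19]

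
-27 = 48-75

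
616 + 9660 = 10276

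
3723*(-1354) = -5040942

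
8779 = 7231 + 1548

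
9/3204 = 1/356 ≈ 0.00281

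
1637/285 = 5+212/285 ≈ 5.74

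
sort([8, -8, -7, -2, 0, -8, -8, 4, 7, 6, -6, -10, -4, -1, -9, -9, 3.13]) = [-10, -9, -9, -8, -8, -8, -7, -6, -4, -2, -1, 0, 3.13, 4, 6, 7, 8]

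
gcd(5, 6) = 1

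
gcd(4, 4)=4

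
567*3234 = 1833678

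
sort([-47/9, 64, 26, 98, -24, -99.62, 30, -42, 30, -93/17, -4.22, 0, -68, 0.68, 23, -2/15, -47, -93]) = [-99.62, -93, -68, -47, -42, -24, -93/17, -47/9, -4.22, -2/15, 0, 0.68, 23, 26, 30, 30, 64, 98]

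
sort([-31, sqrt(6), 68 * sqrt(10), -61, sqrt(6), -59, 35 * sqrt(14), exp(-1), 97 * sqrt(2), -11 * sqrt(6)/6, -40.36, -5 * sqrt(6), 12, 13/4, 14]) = [-61, -59, -40.36, -31, -5 * sqrt(6), -11 * sqrt(6)/6, exp(-1), sqrt(6), sqrt(6), 13/4, 12, 14, 35 * sqrt(14), 97 * sqrt(2), 68 * sqrt(10)]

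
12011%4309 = 3393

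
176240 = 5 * 35248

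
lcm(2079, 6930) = 20790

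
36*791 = 28476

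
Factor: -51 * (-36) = 2^2 * 3^3 * 17^1 = 1836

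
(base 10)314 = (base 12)222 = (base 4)10322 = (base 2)100111010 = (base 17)118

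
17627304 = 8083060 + 9544244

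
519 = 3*173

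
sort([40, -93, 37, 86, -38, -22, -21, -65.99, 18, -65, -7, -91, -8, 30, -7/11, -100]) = [-100, -93, -91, -65.99, -65, -38, -22, -21, -8, -7, -7/11, 18, 30, 37, 40, 86]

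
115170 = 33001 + 82169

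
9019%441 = 199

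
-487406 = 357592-844998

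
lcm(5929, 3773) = 41503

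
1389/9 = 154+1/3 ≈ 154.33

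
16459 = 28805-12346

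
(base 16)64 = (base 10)100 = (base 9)121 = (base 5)400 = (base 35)2u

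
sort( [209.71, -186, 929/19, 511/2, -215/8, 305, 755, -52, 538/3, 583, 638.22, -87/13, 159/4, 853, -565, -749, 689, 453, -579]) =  [-749, -579, -565, -186, -52, -215/8, -87/13, 159/4, 929/19, 538/3, 209.71, 511/2, 305, 453, 583, 638.22, 689, 755, 853]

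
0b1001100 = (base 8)114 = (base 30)2g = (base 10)76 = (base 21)3d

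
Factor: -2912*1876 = -1*2^7*7^2*13^1*67^1 = -5462912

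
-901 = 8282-9183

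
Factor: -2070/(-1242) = 3^(-1) * 5^1 = 5/3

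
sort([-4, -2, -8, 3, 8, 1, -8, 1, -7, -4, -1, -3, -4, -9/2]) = [-8, -8, -7, -9/2, -4, -4, -4, -3, -2, -1, 1, 1, 3, 8]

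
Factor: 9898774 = 2^1*283^1*17489^1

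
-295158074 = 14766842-309924916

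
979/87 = 11 + 22/87 ≈ 11.25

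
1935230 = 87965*22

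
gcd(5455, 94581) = 1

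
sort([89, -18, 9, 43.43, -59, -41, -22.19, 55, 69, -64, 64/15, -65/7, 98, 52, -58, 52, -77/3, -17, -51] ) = [-64, -59, -58, -51, -41, -77/3, -22.19, -18, -17, -65/7, 64/15, 9, 43.43, 52, 52, 55, 69, 89, 98] 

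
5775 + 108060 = 113835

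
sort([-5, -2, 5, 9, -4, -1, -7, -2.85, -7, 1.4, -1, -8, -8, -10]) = [-10, -8, -8, -7, -7, -5, -4, -2.85, -2, -1, -1, 1.4, 5, 9]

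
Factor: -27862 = -1 * 2^1 * 13931^1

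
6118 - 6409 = -291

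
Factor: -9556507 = -1*9556507^1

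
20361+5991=26352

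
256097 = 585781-329684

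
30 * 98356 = 2950680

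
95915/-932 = -102-851/932 ≈ -102.91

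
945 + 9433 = 10378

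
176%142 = 34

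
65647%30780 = 4087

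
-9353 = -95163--85810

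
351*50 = 17550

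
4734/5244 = 789/874 ≈ 0.903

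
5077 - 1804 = 3273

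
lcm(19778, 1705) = 98890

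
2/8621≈0.000232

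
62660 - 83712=-21052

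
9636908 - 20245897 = -10608989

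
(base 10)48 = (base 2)110000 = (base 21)26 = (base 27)1l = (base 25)1n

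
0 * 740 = 0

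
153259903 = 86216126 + 67043777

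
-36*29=-1044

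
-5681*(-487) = 2766647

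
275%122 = 31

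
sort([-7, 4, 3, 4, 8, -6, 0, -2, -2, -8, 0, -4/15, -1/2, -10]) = [-10, -8, -7, -6, -2, -2, -1/2, -4/15, 0, 0, 3, 4, 4, 8]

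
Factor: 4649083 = 4649083^1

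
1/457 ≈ 0.00219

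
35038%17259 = 520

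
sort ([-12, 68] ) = [-12, 68] 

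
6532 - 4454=2078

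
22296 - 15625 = 6671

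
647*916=592652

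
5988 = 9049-3061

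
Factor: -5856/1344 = -1 * 2^(-1) * 7^(-1) * 61^1 = -61/14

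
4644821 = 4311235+333586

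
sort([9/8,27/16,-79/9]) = [-79/9,9/8,27/16]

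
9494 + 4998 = 14492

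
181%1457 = 181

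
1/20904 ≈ 0.0000478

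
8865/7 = 1266 + 3/7 ≈ 1266.43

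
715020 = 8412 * 85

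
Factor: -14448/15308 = -1*2^2*3^1*7^1*89^(-1) = -84/89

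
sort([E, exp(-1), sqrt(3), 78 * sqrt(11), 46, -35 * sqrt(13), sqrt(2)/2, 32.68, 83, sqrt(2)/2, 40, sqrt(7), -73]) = [-35 * sqrt(13), -73, exp(-1), sqrt(2)/2, sqrt(2)/2, sqrt(3), sqrt(7), E, 32.68, 40, 46, 83, 78 * sqrt(11)]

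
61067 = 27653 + 33414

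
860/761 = 1 + 99/761≈1.13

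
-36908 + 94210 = 57302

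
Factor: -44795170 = -1*2^1*5^1*7^1*17^1*37643^1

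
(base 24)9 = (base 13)9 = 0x9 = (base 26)9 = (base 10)9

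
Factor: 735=3^1*5^1*7^2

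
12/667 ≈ 0.0180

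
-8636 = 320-8956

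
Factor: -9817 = -1 * 9817^1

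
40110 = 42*955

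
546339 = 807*677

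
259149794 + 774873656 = 1034023450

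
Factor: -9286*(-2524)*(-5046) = -1*2^4*3^1*29^2*631^1*4643^1 = -118267461744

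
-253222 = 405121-658343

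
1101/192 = 367/64 ≈ 5.73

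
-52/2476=-13/619 ≈ -0.0210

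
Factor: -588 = -1*2^2*3^1*7^2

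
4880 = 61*80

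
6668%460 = 228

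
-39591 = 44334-83925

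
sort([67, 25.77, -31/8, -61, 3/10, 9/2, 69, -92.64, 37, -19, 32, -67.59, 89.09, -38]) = [-92.64, -67.59, -61, -38, -19, -31/8, 3/10, 9/2, 25.77, 32, 37, 67, 69, 89.09]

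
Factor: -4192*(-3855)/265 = 2^5*3^1*53^(-1)*131^1*257^1 = 3232032/53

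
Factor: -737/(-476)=2^(-2) * 7^(-1) * 11^1 * 17^(-1) * 67^1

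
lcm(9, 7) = 63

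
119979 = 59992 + 59987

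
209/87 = 2 + 35/87 ≈ 2.40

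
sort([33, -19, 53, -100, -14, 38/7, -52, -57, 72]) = [-100, -57, -52, -19, -14, 38/7, 33, 53, 72]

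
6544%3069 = 406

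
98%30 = 8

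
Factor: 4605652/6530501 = 2^2 * 53^(-1) * 123217^(-1) * 1151413^1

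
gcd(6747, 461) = 1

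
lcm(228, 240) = 4560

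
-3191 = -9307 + 6116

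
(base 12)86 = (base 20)52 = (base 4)1212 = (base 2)1100110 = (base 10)102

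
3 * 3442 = 10326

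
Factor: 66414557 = 11^1*19^1*317773^1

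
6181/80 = 77+21/80≈77.26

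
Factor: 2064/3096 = 2^1*3^(-1) = 2/3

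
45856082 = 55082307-9226225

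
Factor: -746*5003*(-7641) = 2^1*3^3*283^1*373^1*5003^1 = 28518030558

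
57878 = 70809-12931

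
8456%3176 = 2104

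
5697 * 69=393093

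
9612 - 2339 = 7273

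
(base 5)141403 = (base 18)1013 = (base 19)g41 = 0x16dd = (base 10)5853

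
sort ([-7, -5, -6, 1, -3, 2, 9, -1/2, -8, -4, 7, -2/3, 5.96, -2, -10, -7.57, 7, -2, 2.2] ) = [-10, -8, -7.57, -7, -6, -5, -4, -3, -2, -2, -2/3, -1/2, 1, 2, 2.2, 5.96, 7, 7, 9] 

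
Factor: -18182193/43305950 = -1 * 2^ (-1) * 3^1 * 5^ (-2) * 613^1 * 9887^1 * 866119^ (-1) 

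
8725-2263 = 6462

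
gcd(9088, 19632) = 16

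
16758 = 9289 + 7469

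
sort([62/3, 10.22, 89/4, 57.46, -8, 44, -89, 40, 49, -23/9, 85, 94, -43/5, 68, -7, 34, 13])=[-89, -43/5, -8, -7, -23/9, 10.22, 13, 62/3, 89/4, 34, 40, 44, 49, 57.46, 68, 85, 94]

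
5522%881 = 236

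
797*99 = 78903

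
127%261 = 127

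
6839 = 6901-62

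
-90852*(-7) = 635964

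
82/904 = 41/452 ≈ 0.0907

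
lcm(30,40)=120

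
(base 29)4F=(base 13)A1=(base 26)51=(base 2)10000011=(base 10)131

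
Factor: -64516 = -1*2^2*127^2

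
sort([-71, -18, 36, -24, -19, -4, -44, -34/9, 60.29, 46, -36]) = [-71, -44, -36, -24, -19, -18, -4, -34/9, 36, 46, 60.29]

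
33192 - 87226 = -54034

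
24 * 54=1296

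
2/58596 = 1/29298 ≈ 0.0000341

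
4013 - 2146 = 1867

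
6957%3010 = 937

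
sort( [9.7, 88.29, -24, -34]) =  [-34, -24, 9.7, 88.29]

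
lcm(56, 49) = 392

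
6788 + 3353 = 10141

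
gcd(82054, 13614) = 2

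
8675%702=251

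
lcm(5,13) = 65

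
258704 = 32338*8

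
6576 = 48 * 137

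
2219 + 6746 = 8965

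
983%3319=983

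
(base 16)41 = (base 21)32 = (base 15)45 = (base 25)2f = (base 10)65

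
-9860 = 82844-92704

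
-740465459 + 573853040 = -166612419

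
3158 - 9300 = -6142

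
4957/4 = 1239 + 1/4 = 1239.25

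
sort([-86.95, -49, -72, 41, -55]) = [-86.95, -72, -55, -49, 41]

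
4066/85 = 47 + 71/85≈47.84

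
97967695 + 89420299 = 187387994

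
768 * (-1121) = -860928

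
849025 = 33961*25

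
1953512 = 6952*281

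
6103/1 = 6103 = 6103.00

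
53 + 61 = 114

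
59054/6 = 29527/3≈9842.33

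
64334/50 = 32167/25 = 1286.68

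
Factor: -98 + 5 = -1*3^1*31^1 = -93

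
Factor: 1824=2^5*3^1*19^1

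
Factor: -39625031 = -1*257^1*154183^1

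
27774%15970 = 11804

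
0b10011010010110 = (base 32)9km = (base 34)8ii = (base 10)9878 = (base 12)5872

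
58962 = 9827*6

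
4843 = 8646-3803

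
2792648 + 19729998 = 22522646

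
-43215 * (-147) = 6352605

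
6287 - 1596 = 4691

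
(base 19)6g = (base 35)3p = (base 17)7b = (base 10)130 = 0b10000010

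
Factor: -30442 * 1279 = -1 * 2^1 * 31^1 * 491^1 * 1279^1 = -38935318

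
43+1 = 44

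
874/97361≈0.00898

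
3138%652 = 530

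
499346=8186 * 61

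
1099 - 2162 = -1063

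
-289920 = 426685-716605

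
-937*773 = -724301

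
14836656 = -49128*(-302)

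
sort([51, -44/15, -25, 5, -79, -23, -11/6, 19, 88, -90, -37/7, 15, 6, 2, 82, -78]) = [-90, -79, -78, -25, -23, -37/7, -44/15, -11/6, 2, 5, 6, 15, 19, 51, 82, 88]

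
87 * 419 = 36453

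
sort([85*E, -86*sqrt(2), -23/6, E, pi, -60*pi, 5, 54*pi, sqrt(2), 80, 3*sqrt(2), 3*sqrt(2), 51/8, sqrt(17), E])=[-60*pi, -86*sqrt(2), -23/6, sqrt(2), E, E, pi, sqrt(17), 3*sqrt(2), 3*sqrt(2), 5, 51/8, 80, 54*pi, 85*E]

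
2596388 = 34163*76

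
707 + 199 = 906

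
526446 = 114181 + 412265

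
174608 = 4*43652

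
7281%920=841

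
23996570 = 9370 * 2561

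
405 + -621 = -216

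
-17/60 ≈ -0.283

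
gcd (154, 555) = 1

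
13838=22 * 629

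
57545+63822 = 121367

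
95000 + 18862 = 113862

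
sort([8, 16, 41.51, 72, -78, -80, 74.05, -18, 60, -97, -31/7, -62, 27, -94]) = [-97, -94, -80, -78, -62, -18, -31/7, 8, 16, 27, 41.51, 60, 72, 74.05]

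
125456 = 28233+97223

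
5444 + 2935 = 8379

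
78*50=3900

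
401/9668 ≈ 0.0415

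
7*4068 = 28476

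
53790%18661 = 16468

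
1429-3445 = -2016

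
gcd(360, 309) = 3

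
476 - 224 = 252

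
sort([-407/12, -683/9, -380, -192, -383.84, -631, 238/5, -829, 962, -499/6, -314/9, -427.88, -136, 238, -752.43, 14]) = [-829, -752.43, -631, -427.88, -383.84, -380, -192, -136, -499/6, -683/9, -314/9, -407/12, 14, 238/5, 238, 962]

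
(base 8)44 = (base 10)36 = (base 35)11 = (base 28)18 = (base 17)22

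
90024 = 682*132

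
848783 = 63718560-62869777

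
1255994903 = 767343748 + 488651155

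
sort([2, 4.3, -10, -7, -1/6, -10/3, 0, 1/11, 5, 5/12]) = [-10, -7, -10/3, -1/6, 0, 1/11, 5/12, 2, 4.3, 5]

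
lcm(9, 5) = 45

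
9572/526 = 4786/263 ≈ 18.20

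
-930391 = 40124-970515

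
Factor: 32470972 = 2^2*8117743^1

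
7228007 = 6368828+859179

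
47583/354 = 134+49/118 ≈ 134.42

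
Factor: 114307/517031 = 151^1*683^(-1) = 151/683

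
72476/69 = 1050 + 26/69 ≈ 1050.38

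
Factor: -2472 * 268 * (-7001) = 2^5 * 3^1 * 67^1 * 103^1 * 7001^1 = 4638134496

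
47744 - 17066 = 30678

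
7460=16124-8664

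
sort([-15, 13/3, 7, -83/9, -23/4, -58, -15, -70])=[-70, -58, -15, -15, -83/9, -23/4, 13/3, 7]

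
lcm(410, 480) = 19680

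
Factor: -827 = -1 * 827^1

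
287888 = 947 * 304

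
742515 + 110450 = 852965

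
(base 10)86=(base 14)62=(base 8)126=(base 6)222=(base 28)32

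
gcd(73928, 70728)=8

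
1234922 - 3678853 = -2443931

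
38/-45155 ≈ -0.000842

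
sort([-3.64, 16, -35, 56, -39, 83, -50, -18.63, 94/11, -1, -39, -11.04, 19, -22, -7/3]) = [-50, -39, -39, -35, -22, -18.63, -11.04, -3.64, -7/3, -1, 94/11, 16, 19, 56, 83]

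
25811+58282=84093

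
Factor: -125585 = -1*5^1*25117^1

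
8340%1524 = 720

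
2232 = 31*72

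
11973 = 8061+3912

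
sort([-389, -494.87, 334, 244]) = [-494.87, -389, 244, 334]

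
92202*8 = 737616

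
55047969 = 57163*963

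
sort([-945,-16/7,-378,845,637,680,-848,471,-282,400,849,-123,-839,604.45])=[-945,-848,-839,-378,-282,-123,-16/7,400,471,604.45,637,680,845,849]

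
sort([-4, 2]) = [-4, 2]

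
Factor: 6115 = 5^1*1223^1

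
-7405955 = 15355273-22761228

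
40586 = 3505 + 37081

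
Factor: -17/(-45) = 3^(-2)*5^(-1)*17^1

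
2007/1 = 2007 = 2007.00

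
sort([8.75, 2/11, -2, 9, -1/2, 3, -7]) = [-7, -2, -1/2, 2/11, 3, 8.75, 9]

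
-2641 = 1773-4414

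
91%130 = 91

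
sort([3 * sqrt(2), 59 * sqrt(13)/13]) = [3 * sqrt(2), 59 * sqrt(13)/13]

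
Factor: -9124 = -1*2^2*2281^1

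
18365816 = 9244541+9121275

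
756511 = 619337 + 137174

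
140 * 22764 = 3186960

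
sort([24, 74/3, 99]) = [24, 74/3, 99]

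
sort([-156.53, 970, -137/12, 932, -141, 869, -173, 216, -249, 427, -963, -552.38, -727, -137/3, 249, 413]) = [-963, -727, -552.38, -249, -173, -156.53, -141, -137/3, -137/12, 216, 249, 413, 427, 869, 932, 970]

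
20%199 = 20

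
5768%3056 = 2712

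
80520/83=970+10/83 ≈ 970.12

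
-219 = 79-298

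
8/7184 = 1/898 ≈ 0.00111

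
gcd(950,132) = 2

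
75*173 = 12975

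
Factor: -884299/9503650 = -1 * 2^(-1) * 5^(-2) * 14621^(-1) * 68023^1 = -68023/731050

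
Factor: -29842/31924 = -1*2^(-1)*23^(-1)*43^1 = -43/46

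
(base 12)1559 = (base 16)9d5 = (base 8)4725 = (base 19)6i9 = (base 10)2517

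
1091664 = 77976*14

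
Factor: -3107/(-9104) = 2^(-4)*13^1*239^1*569^(-1)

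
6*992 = 5952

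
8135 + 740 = 8875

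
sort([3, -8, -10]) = [-10, -8, 3]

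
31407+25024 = 56431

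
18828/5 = 3765+3/5 = 3765.60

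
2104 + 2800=4904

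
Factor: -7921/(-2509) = 13^(-1)*89^2*193^(-1)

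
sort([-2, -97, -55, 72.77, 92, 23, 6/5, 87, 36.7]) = [-97, -55, -2, 6/5, 23, 36.7, 72.77, 87, 92]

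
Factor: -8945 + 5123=-1*2^1*3^1*7^2*13^1=-3822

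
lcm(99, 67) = 6633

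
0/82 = 0 = 0.00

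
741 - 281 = 460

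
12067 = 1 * 12067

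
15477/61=253 + 44/61 ≈ 253.72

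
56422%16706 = 6304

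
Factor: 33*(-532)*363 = -1*2^2*3^2*7^1*11^3*19^1 = -6372828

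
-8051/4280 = -1 - 3771/4280 ≈ -1.88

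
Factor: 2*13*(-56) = -1*2^4*7^1*13^1 = -1456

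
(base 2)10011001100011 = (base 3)111110222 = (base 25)fi2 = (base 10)9827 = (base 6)113255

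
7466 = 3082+4384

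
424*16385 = 6947240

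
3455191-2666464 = 788727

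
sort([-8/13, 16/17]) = [-8/13, 16/17]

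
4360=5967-1607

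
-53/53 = -1 = -1.00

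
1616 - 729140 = -727524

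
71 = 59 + 12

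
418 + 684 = 1102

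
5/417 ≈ 0.0120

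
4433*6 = 26598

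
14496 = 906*16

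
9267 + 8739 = 18006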